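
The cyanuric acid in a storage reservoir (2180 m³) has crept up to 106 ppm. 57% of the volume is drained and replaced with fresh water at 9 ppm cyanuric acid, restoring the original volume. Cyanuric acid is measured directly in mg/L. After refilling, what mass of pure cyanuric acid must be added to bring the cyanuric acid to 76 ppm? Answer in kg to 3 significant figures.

Volume: 2180 m³ = 2,180,000 L.
After draining 57% and refilling: 106 × 0.43 + 9 × 0.57 = 50.71 ppm.
Deficit to target: 76 − 50.71 = 25.29 mg/L.
Mass: 25.29 mg/L × 2,180,000 L = 55,130 g cyanuric acid.

55.1 kg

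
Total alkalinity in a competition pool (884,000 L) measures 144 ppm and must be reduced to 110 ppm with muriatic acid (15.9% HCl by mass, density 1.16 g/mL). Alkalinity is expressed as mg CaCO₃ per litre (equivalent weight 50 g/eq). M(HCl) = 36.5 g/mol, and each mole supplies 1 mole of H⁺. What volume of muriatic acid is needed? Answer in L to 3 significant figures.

119 L

Alkalinity to neutralize: (144 − 110) = 34 mg/L as CaCO₃ × 884,000 L = 30,060 g as CaCO₃.
Equivalents of H⁺ required: 30,060 ÷ 50 g/eq = 601.1 eq = 601.1 mol HCl.
Mass of HCl: 601.1 × 36.5 = 21,940 g.
Mass of 15.9% solution: 21,940 / 0.159 = 138,000 g.
Volume: 138,000 g ÷ 1.16 g/mL = 119,000 mL.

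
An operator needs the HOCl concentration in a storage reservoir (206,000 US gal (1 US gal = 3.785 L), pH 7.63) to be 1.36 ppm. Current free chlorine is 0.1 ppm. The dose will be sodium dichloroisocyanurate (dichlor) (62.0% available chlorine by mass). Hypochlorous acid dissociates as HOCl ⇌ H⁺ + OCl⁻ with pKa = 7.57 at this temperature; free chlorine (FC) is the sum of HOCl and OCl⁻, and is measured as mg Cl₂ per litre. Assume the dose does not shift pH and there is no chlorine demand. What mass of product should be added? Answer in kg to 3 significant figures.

Volume: 206,000 US gal × 3.785 L/gal = 779,710 L.
[OCl⁻]/[HOCl] = 10^(pH − pKa) = 10^(7.63 − 7.57) = 1.148; fraction as HOCl = 1/(1 + 1.148) = 0.4655.
Free chlorine required for 1.36 ppm HOCl: 1.36 / 0.4655 = 2.921 ppm.
FC to add: 2.921 − 0.1 = 2.821 mg/L as Cl₂.
Cl₂ equivalent: 2.821 mg/L × 779,710 L = 2200 g.
Product at 62.0% available Cl: 2200 / 0.62 = 3548 g.

3.55 kg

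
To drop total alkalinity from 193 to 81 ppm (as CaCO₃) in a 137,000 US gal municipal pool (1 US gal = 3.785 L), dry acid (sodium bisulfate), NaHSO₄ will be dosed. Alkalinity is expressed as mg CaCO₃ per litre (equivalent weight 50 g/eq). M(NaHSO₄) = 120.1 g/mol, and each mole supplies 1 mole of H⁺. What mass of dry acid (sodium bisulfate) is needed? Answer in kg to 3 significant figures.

Volume: 137,000 US gal × 3.785 L/gal = 518,545 L.
Alkalinity to neutralize: (193 − 81) = 112 mg/L as CaCO₃ × 518,545 L = 58,080 g as CaCO₃.
Equivalents of H⁺ required: 58,080 ÷ 50 g/eq = 1162 eq = 1162 mol NaHSO₄.
Mass of NaHSO₄: 1162 × 120.1 = 139,500 g.

140 kg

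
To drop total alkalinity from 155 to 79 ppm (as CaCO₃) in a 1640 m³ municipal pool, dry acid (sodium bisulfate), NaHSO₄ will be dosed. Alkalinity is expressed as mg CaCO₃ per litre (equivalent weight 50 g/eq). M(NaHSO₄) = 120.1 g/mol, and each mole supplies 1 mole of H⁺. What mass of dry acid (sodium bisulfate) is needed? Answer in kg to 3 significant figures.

299 kg

Volume: 1640 m³ = 1,640,000 L.
Alkalinity to neutralize: (155 − 79) = 76 mg/L as CaCO₃ × 1,640,000 L = 124,600 g as CaCO₃.
Equivalents of H⁺ required: 124,600 ÷ 50 g/eq = 2493 eq = 2493 mol NaHSO₄.
Mass of NaHSO₄: 2493 × 120.1 = 299,400 g.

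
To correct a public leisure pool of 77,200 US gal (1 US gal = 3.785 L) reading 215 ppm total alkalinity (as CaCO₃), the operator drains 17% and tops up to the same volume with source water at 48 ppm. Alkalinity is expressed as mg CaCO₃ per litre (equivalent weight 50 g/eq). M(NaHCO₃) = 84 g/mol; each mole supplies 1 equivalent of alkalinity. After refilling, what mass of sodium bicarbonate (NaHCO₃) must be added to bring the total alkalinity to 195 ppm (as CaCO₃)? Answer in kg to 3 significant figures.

Volume: 77,200 US gal × 3.785 L/gal = 292,202 L.
After draining 17% and refilling: 215 × 0.83 + 48 × 0.17 = 186.61 ppm.
Deficit to target: 195 − 186.61 = 8.39 mg/L.
As CaCO₃: 8.39 mg/L × 292,202 L = 2452 g; ÷ 50 g/eq ÷ 1 = 49.03 mol NaHCO₃.
Mass: 49.03 × 84 = 4119 g.

4.12 kg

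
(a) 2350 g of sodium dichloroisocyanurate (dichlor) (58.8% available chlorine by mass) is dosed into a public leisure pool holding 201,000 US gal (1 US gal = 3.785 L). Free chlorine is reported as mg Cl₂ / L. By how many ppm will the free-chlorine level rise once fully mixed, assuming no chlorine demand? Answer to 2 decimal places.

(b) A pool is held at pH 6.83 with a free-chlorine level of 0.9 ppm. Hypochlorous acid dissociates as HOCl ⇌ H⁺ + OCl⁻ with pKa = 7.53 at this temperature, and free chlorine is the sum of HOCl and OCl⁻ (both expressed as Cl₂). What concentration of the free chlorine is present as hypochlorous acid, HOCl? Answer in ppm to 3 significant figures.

(a) Volume: 201,000 US gal × 3.785 L/gal = 760,785 L.
(a) Available chlorine delivered: 2350 g × 0.588 = 1382 g as Cl₂.
(a) Concentration rise: 1382 g / 760,785 L = 1.816 mg/L = 1.82 ppm.

(b) [OCl⁻]/[HOCl] = 10^(pH − pKa) = 10^(6.83 − 7.53) = 10^-0.70 = 0.1995.
(b) Fraction as HOCl = 1 / (1 + 0.1995) = 0.8337.
(b) HOCl = 0.8337 × 0.9 ppm = 0.7503 ppm.

(a) 1.82 ppm; (b) 0.750 ppm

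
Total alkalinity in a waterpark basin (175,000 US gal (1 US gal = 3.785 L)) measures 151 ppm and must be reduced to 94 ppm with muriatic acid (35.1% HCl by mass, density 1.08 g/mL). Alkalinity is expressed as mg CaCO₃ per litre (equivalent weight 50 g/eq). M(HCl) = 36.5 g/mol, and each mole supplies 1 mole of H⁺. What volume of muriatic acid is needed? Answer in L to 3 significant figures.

72.7 L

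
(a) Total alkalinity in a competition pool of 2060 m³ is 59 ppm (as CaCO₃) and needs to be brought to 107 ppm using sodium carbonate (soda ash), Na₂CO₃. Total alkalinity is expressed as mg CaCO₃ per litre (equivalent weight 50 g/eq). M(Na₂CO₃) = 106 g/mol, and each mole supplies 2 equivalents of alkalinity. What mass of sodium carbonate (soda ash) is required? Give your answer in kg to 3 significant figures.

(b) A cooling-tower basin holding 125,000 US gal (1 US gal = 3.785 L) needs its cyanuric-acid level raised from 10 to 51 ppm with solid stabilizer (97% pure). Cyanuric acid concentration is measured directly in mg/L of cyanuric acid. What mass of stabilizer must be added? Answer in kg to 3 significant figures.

(a) Volume: 2060 m³ = 2,060,000 L.
(a) Alkalinity to add: (107 − 59) = 48 mg/L as CaCO₃ × 2,060,000 L = 98,880 g as CaCO₃.
(a) Equivalents: 98,880 g ÷ 50 g/eq = 1978 eq.
(a) Each mole of Na₂CO₃ supplies 2 eq, so 1978 / 2 = 988.8 mol.
(a) Mass: 988.8 mol × 106 g/mol = 104,800 g.

(b) Volume: 125,000 US gal × 3.785 L/gal = 473,125 L.
(b) CYA to add: (51 − 10) = 41 mg/L × 473,125 L = 19,400 g cyanuric acid.
(b) At 97% purity: 19,400 / 0.97 = 20,000 g product.

(a) 105 kg; (b) 20.0 kg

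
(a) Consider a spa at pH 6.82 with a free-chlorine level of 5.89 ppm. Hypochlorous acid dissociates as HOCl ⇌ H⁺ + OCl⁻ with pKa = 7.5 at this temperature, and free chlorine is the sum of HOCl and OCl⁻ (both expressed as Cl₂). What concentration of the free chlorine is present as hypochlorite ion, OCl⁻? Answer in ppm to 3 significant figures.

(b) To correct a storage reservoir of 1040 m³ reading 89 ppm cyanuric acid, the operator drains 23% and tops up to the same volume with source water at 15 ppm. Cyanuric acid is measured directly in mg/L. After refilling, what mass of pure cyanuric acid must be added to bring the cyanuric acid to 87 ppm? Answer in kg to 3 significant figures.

(a) 1.02 ppm; (b) 15.6 kg

(a) [OCl⁻]/[HOCl] = 10^(pH − pKa) = 10^(6.82 − 7.5) = 10^-0.68 = 0.2089.
(a) Fraction as HOCl = 1 / (1 + 0.2089) = 0.8272.
(a) OCl⁻ = (1 − 0.8272) × 5.89 ppm = 1.018 ppm.

(b) Volume: 1040 m³ = 1,040,000 L.
(b) After draining 23% and refilling: 89 × 0.77 + 15 × 0.23 = 71.98 ppm.
(b) Deficit to target: 87 − 71.98 = 15.02 mg/L.
(b) Mass: 15.02 mg/L × 1,040,000 L = 15,620 g cyanuric acid.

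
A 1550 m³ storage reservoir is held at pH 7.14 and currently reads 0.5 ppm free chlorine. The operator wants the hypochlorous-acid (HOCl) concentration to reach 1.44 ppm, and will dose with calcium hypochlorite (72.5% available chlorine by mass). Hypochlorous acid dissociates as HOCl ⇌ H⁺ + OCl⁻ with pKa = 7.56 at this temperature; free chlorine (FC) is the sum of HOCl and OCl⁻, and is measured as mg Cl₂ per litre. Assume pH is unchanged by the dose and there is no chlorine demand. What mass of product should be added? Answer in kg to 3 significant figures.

Volume: 1550 m³ = 1,550,000 L.
[OCl⁻]/[HOCl] = 10^(pH − pKa) = 10^(7.14 − 7.56) = 0.3802; fraction as HOCl = 1/(1 + 0.3802) = 0.7245.
Free chlorine required for 1.44 ppm HOCl: 1.44 / 0.7245 = 1.987 ppm.
FC to add: 1.987 − 0.5 = 1.487 mg/L as Cl₂.
Cl₂ equivalent: 1.487 mg/L × 1,550,000 L = 2306 g.
Product at 72.5% available Cl: 2306 / 0.725 = 3180 g.

3.18 kg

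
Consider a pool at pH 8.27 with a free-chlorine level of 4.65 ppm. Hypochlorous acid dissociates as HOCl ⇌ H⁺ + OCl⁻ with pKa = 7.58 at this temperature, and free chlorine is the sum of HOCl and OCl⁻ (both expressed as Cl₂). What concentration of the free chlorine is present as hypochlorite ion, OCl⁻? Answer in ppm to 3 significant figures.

3.86 ppm

[OCl⁻]/[HOCl] = 10^(pH − pKa) = 10^(8.27 − 7.58) = 10^0.69 = 4.898.
Fraction as HOCl = 1 / (1 + 4.898) = 0.1696.
OCl⁻ = (1 − 0.1696) × 4.65 ppm = 3.862 ppm.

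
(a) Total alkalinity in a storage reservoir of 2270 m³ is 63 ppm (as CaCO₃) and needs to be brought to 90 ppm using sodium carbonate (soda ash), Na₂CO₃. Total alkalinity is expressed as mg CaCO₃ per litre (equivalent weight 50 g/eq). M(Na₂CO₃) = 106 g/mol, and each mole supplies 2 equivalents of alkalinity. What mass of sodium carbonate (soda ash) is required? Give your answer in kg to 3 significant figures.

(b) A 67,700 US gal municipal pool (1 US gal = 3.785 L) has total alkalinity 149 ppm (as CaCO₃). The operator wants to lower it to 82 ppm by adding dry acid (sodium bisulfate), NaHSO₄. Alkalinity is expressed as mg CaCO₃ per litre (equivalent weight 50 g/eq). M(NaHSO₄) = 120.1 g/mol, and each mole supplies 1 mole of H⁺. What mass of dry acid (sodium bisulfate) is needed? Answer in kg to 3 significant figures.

(a) Volume: 2270 m³ = 2,270,000 L.
(a) Alkalinity to add: (90 − 63) = 27 mg/L as CaCO₃ × 2,270,000 L = 61,290 g as CaCO₃.
(a) Equivalents: 61,290 g ÷ 50 g/eq = 1226 eq.
(a) Each mole of Na₂CO₃ supplies 2 eq, so 1226 / 2 = 612.9 mol.
(a) Mass: 612.9 mol × 106 g/mol = 64,970 g.

(b) Volume: 67,700 US gal × 3.785 L/gal = 256,244 L.
(b) Alkalinity to neutralize: (149 − 82) = 67 mg/L as CaCO₃ × 256,244 L = 17,170 g as CaCO₃.
(b) Equivalents of H⁺ required: 17,170 ÷ 50 g/eq = 343.4 eq = 343.4 mol NaHSO₄.
(b) Mass of NaHSO₄: 343.4 × 120.1 = 41,240 g.

(a) 65.0 kg; (b) 41.2 kg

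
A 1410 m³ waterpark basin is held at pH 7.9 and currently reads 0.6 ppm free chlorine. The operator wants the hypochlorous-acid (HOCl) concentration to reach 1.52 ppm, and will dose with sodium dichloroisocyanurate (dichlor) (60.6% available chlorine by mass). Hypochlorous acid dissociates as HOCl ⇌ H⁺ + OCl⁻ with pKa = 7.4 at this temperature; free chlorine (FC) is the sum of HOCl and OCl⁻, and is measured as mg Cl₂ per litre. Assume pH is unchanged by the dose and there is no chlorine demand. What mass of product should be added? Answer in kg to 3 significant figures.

13.3 kg

Volume: 1410 m³ = 1,410,000 L.
[OCl⁻]/[HOCl] = 10^(pH − pKa) = 10^(7.9 − 7.4) = 3.162; fraction as HOCl = 1/(1 + 3.162) = 0.2403.
Free chlorine required for 1.52 ppm HOCl: 1.52 / 0.2403 = 6.327 ppm.
FC to add: 6.327 − 0.6 = 5.727 mg/L as Cl₂.
Cl₂ equivalent: 5.727 mg/L × 1,410,000 L = 8075 g.
Product at 60.6% available Cl: 8075 / 0.606 = 13,320 g.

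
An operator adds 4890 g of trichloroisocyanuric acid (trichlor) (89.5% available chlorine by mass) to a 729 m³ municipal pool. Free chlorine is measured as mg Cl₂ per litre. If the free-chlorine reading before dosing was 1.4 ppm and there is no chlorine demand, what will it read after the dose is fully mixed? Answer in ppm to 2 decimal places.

Volume: 729 m³ = 729,000 L.
Available chlorine delivered: 4890 g × 0.895 = 4377 g as Cl₂.
Concentration rise: 4377 g / 729,000 L = 6.003 mg/L = 6.00 ppm.
Final FC: 1.4 + 6.00 = 7.40 ppm.

7.40 ppm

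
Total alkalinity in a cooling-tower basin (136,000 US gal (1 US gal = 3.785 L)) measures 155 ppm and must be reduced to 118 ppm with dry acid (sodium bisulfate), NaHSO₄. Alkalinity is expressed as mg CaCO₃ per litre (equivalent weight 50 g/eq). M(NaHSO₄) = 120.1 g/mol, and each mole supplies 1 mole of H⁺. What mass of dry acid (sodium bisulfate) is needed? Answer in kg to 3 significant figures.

Volume: 136,000 US gal × 3.785 L/gal = 514,760 L.
Alkalinity to neutralize: (155 − 118) = 37 mg/L as CaCO₃ × 514,760 L = 19,050 g as CaCO₃.
Equivalents of H⁺ required: 19,050 ÷ 50 g/eq = 380.9 eq = 380.9 mol NaHSO₄.
Mass of NaHSO₄: 380.9 × 120.1 = 45,750 g.

45.7 kg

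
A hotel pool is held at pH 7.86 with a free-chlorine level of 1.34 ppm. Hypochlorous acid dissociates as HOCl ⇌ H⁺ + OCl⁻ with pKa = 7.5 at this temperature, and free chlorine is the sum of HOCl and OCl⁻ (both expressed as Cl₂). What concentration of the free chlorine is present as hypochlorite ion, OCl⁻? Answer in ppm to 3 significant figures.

0.933 ppm

[OCl⁻]/[HOCl] = 10^(pH − pKa) = 10^(7.86 − 7.5) = 10^0.36 = 2.291.
Fraction as HOCl = 1 / (1 + 2.291) = 0.3039.
OCl⁻ = (1 − 0.3039) × 1.34 ppm = 0.9328 ppm.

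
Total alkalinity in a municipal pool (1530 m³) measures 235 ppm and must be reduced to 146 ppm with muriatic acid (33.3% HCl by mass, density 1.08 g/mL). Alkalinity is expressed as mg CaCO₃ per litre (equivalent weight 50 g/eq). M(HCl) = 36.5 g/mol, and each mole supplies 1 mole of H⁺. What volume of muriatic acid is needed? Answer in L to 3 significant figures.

Volume: 1530 m³ = 1,530,000 L.
Alkalinity to neutralize: (235 − 146) = 89 mg/L as CaCO₃ × 1,530,000 L = 136,200 g as CaCO₃.
Equivalents of H⁺ required: 136,200 ÷ 50 g/eq = 2723 eq = 2723 mol HCl.
Mass of HCl: 2723 × 36.5 = 99,400 g.
Mass of 33.3% solution: 99,400 / 0.333 = 298,500 g.
Volume: 298,500 g ÷ 1.08 g/mL = 276,400 mL.

276 L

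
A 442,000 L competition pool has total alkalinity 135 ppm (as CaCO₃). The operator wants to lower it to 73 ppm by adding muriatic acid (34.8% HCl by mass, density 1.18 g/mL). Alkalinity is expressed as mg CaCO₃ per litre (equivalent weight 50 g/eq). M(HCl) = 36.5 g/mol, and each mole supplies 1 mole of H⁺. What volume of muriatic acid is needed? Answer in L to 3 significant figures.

Alkalinity to neutralize: (135 − 73) = 62 mg/L as CaCO₃ × 442,000 L = 27,400 g as CaCO₃.
Equivalents of H⁺ required: 27,400 ÷ 50 g/eq = 548.1 eq = 548.1 mol HCl.
Mass of HCl: 548.1 × 36.5 = 20,000 g.
Mass of 34.8% solution: 20,000 / 0.348 = 57,490 g.
Volume: 57,490 g ÷ 1.18 g/mL = 48,720 mL.

48.7 L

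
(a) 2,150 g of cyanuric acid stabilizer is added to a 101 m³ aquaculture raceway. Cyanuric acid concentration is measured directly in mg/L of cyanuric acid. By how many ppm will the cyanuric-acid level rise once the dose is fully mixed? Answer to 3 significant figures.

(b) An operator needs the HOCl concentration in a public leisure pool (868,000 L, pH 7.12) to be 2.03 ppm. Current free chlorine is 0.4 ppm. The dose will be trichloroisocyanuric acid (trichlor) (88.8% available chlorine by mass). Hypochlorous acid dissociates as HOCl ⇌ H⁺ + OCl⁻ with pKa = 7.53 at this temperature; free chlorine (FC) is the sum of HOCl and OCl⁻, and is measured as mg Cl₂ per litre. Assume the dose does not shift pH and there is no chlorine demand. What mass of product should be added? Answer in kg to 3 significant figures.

(a) 21.3 ppm; (b) 2.37 kg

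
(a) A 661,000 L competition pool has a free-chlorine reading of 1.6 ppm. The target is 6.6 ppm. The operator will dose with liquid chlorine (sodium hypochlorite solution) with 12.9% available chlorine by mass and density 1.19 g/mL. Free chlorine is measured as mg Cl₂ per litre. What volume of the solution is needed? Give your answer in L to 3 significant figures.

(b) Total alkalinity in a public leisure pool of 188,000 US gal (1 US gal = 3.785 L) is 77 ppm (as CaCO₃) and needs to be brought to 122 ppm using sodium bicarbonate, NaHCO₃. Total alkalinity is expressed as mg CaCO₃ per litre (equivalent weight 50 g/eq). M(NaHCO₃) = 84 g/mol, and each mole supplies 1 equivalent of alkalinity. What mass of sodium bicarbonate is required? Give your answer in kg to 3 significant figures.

(a) 21.5 L; (b) 53.8 kg

(a) Chlorine deficit: 6.6 − 1.6 = 5 ppm = 5 mg/L as Cl₂.
(a) Cl₂ equivalent needed: 5 mg/L × 661,000 L = 3,305,000 mg = 3305 g.
(a) Product at 12.9% available chlorine: 3305 / 0.129 = 25,620 g.
(a) Volume at density 1.19 g/mL: 25,620 g ÷ 1.19 g/mL = 21,530 mL.

(b) Volume: 188,000 US gal × 3.785 L/gal = 711,580 L.
(b) Alkalinity to add: (122 − 77) = 45 mg/L as CaCO₃ × 711,580 L = 32,020 g as CaCO₃.
(b) Equivalents: 32,020 g ÷ 50 g/eq = 640.4 eq.
(b) NaHCO₃ supplies 1 eq per mole → 640.4 mol.
(b) Mass: 640.4 mol × 84 g/mol = 53,800 g.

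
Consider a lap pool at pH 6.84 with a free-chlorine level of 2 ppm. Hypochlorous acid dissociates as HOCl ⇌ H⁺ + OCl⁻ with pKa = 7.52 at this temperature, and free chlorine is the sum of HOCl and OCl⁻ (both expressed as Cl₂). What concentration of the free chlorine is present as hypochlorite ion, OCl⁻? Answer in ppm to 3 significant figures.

0.346 ppm

[OCl⁻]/[HOCl] = 10^(pH − pKa) = 10^(6.84 − 7.52) = 10^-0.68 = 0.2089.
Fraction as HOCl = 1 / (1 + 0.2089) = 0.8272.
OCl⁻ = (1 − 0.8272) × 2 ppm = 0.3456 ppm.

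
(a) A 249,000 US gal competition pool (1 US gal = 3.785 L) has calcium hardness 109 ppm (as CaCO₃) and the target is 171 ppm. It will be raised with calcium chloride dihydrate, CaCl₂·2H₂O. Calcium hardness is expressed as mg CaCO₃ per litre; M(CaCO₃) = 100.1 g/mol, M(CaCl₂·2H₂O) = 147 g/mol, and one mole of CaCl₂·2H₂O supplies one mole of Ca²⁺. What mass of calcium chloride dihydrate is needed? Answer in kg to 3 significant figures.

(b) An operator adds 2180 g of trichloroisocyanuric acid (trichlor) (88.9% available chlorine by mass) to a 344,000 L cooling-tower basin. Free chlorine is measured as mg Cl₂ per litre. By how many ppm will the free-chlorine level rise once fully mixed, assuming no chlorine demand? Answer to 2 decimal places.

(a) 85.8 kg; (b) 5.63 ppm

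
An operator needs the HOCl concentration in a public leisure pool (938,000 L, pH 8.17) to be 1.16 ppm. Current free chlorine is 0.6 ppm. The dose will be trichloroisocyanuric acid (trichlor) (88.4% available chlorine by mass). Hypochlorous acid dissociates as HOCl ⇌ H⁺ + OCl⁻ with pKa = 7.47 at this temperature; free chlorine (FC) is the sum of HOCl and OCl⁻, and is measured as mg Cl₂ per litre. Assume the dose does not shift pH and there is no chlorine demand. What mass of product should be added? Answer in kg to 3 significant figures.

[OCl⁻]/[HOCl] = 10^(pH − pKa) = 10^(8.17 − 7.47) = 5.012; fraction as HOCl = 1/(1 + 5.012) = 0.1663.
Free chlorine required for 1.16 ppm HOCl: 1.16 / 0.1663 = 6.974 ppm.
FC to add: 6.974 − 0.6 = 6.374 mg/L as Cl₂.
Cl₂ equivalent: 6.374 mg/L × 938,000 L = 5979 g.
Product at 88.4% available Cl: 5979 / 0.884 = 6763 g.

6.76 kg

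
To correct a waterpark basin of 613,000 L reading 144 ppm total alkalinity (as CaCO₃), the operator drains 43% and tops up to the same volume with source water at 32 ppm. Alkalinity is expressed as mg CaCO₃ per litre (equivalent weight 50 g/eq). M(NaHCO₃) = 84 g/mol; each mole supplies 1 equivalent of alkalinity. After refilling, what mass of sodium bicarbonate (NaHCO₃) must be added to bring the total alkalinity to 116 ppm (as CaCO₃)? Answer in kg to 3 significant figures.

20.8 kg

After draining 43% and refilling: 144 × 0.57 + 32 × 0.43 = 95.84 ppm.
Deficit to target: 116 − 95.84 = 20.16 mg/L.
As CaCO₃: 20.16 mg/L × 613,000 L = 12,360 g; ÷ 50 g/eq ÷ 1 = 247.2 mol NaHCO₃.
Mass: 247.2 × 84 = 20,760 g.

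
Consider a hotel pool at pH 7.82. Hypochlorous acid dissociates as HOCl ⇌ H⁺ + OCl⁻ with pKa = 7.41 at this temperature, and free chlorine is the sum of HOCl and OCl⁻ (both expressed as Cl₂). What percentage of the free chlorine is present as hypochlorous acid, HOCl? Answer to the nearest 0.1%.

28.0%

[OCl⁻]/[HOCl] = 10^(pH − pKa) = 10^(7.82 − 7.41) = 10^0.41 = 2.57.
Fraction as HOCl = 1 / (1 + 2.57) = 0.2801.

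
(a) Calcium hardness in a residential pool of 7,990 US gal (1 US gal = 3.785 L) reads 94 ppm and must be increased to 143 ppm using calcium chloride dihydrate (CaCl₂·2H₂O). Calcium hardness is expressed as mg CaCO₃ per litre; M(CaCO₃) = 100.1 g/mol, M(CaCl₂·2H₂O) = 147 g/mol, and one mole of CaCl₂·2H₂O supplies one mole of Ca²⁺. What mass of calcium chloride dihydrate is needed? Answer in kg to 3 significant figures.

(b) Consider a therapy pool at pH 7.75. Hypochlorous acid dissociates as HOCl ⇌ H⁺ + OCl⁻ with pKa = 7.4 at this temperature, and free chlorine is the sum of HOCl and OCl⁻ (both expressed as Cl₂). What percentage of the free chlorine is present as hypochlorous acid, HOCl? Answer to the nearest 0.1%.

(a) 2.18 kg; (b) 30.9%

(a) Volume: 7,990 US gal × 3.785 L/gal = 30,242 L.
(a) Hardness to add: (143 − 94) = 49 mg/L as CaCO₃ × 30,242 L = 1482 g as CaCO₃.
(a) Moles of Ca²⁺ (1 mol Ca²⁺ ≡ 1 mol CaCO₃): 1482 / 100.1 g/mol = 14.8 mol.
(a) Mass of CaCl₂·2H₂O: 14.8 × 147 = 2176 g.

(b) [OCl⁻]/[HOCl] = 10^(pH − pKa) = 10^(7.75 − 7.4) = 10^0.35 = 2.239.
(b) Fraction as HOCl = 1 / (1 + 2.239) = 0.3088.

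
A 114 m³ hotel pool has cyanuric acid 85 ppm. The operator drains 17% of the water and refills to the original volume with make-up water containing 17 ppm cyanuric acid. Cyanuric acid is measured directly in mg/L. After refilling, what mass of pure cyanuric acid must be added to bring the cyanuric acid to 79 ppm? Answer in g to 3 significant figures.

634 g

Volume: 114 m³ = 114,000 L.
After draining 17% and refilling: 85 × 0.83 + 17 × 0.17 = 73.44 ppm.
Deficit to target: 79 − 73.44 = 5.56 mg/L.
Mass: 5.56 mg/L × 114,000 L = 633.8 g cyanuric acid.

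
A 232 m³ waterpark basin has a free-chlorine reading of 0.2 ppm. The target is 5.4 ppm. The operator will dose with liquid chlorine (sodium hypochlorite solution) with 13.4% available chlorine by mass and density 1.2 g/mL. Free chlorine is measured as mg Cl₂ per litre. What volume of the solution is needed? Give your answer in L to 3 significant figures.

7.50 L

Volume: 232 m³ = 232,000 L.
Chlorine deficit: 5.4 − 0.2 = 5.2 ppm = 5.2 mg/L as Cl₂.
Cl₂ equivalent needed: 5.2 mg/L × 232,000 L = 1,206,000 mg = 1206 g.
Product at 13.4% available chlorine: 1206 / 0.134 = 9003 g.
Volume at density 1.2 g/mL: 9003 g ÷ 1.2 g/mL = 7502 mL.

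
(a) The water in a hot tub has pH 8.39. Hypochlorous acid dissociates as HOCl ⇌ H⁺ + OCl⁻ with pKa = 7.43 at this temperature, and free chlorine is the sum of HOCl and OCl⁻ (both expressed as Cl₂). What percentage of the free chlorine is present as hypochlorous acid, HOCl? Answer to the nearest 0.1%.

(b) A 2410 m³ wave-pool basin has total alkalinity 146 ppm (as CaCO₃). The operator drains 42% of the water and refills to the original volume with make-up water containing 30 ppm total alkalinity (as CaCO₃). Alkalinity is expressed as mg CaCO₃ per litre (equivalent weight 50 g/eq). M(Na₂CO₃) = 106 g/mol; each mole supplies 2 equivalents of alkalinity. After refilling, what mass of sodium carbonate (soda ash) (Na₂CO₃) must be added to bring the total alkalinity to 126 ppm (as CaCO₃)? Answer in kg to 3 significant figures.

(a) [OCl⁻]/[HOCl] = 10^(pH − pKa) = 10^(8.39 − 7.43) = 10^0.96 = 9.12.
(a) Fraction as HOCl = 1 / (1 + 9.12) = 0.09881.

(b) Volume: 2410 m³ = 2,410,000 L.
(b) After draining 42% and refilling: 146 × 0.58 + 30 × 0.42 = 97.28 ppm.
(b) Deficit to target: 126 − 97.28 = 28.72 mg/L.
(b) As CaCO₃: 28.72 mg/L × 2,410,000 L = 69,220 g; ÷ 50 g/eq ÷ 2 = 692.2 mol Na₂CO₃.
(b) Mass: 692.2 × 106 = 73,370 g.

(a) 9.9%; (b) 73.4 kg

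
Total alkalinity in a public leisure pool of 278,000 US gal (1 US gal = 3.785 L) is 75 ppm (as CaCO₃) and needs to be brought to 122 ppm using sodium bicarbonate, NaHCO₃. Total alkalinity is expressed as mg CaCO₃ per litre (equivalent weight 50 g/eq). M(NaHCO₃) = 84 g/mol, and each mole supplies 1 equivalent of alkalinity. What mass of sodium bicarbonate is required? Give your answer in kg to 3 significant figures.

Volume: 278,000 US gal × 3.785 L/gal = 1,052,230 L.
Alkalinity to add: (122 − 75) = 47 mg/L as CaCO₃ × 1,052,230 L = 49,450 g as CaCO₃.
Equivalents: 49,450 g ÷ 50 g/eq = 989.1 eq.
NaHCO₃ supplies 1 eq per mole → 989.1 mol.
Mass: 989.1 mol × 84 g/mol = 83,080 g.

83.1 kg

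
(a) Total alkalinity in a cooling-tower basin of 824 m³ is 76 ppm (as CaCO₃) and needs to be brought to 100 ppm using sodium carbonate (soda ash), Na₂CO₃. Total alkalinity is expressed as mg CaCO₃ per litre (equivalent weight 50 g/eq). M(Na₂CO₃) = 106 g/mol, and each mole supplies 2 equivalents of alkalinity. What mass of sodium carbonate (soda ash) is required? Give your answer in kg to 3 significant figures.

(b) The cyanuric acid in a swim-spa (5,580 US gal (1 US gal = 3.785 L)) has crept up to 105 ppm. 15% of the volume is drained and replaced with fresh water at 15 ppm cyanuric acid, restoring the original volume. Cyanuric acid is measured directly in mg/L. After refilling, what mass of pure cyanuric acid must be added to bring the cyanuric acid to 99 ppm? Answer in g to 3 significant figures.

(a) 21.0 kg; (b) 158 g

(a) Volume: 824 m³ = 824,000 L.
(a) Alkalinity to add: (100 − 76) = 24 mg/L as CaCO₃ × 824,000 L = 19,780 g as CaCO₃.
(a) Equivalents: 19,780 g ÷ 50 g/eq = 395.5 eq.
(a) Each mole of Na₂CO₃ supplies 2 eq, so 395.5 / 2 = 197.8 mol.
(a) Mass: 197.8 mol × 106 g/mol = 20,960 g.

(b) Volume: 5,580 US gal × 3.785 L/gal = 21,120 L.
(b) After draining 15% and refilling: 105 × 0.85 + 15 × 0.15 = 91.5 ppm.
(b) Deficit to target: 99 − 91.5 = 7.5 mg/L.
(b) Mass: 7.5 mg/L × 21,120 L = 158.4 g cyanuric acid.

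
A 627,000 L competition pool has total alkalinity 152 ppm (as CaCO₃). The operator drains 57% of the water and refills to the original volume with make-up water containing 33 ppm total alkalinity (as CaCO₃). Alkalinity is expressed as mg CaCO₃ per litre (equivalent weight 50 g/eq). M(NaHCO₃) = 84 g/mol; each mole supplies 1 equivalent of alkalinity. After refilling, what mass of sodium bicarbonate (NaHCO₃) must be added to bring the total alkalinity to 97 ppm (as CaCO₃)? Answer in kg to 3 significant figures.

13.5 kg

After draining 57% and refilling: 152 × 0.43 + 33 × 0.57 = 84.17 ppm.
Deficit to target: 97 − 84.17 = 12.83 mg/L.
As CaCO₃: 12.83 mg/L × 627,000 L = 8044 g; ÷ 50 g/eq ÷ 1 = 160.9 mol NaHCO₃.
Mass: 160.9 × 84 = 13,510 g.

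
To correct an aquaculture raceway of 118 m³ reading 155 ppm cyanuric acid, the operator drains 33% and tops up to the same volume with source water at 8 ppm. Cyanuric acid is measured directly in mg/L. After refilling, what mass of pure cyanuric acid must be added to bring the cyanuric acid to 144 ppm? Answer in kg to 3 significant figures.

Volume: 118 m³ = 118,000 L.
After draining 33% and refilling: 155 × 0.67 + 8 × 0.33 = 106.49 ppm.
Deficit to target: 144 − 106.49 = 37.51 mg/L.
Mass: 37.51 mg/L × 118,000 L = 4426 g cyanuric acid.

4.43 kg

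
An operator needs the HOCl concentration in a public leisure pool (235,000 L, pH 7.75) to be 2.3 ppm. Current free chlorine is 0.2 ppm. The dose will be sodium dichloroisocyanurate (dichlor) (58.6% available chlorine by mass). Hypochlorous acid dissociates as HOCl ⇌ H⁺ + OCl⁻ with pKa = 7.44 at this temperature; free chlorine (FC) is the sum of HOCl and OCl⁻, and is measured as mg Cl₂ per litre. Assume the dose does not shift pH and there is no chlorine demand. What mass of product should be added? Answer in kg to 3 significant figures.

2.73 kg

[OCl⁻]/[HOCl] = 10^(pH − pKa) = 10^(7.75 − 7.44) = 2.042; fraction as HOCl = 1/(1 + 2.042) = 0.3288.
Free chlorine required for 2.3 ppm HOCl: 2.3 / 0.3288 = 6.996 ppm.
FC to add: 6.996 − 0.2 = 6.796 mg/L as Cl₂.
Cl₂ equivalent: 6.796 mg/L × 235,000 L = 1597 g.
Product at 58.6% available Cl: 1597 / 0.586 = 2725 g.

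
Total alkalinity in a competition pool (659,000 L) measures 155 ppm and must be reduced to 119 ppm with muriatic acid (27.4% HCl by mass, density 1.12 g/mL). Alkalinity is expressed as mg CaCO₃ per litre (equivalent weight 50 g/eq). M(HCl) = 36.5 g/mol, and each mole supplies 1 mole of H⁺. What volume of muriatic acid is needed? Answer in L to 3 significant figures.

56.4 L

Alkalinity to neutralize: (155 − 119) = 36 mg/L as CaCO₃ × 659,000 L = 23,720 g as CaCO₃.
Equivalents of H⁺ required: 23,720 ÷ 50 g/eq = 474.5 eq = 474.5 mol HCl.
Mass of HCl: 474.5 × 36.5 = 17,320 g.
Mass of 27.4% solution: 17,320 / 0.274 = 63,210 g.
Volume: 63,210 g ÷ 1.12 g/mL = 56,430 mL.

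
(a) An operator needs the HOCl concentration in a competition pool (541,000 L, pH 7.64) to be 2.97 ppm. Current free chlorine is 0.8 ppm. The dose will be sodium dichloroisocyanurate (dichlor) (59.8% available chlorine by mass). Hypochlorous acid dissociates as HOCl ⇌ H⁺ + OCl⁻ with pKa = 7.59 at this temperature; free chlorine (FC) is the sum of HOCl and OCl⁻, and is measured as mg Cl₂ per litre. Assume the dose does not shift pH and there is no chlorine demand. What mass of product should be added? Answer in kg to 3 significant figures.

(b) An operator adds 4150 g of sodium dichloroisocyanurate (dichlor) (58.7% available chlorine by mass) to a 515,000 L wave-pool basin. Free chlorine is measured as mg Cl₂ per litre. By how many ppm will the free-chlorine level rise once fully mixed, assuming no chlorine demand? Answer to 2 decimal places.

(a) 4.98 kg; (b) 4.73 ppm

(a) [OCl⁻]/[HOCl] = 10^(pH − pKa) = 10^(7.64 − 7.59) = 1.122; fraction as HOCl = 1/(1 + 1.122) = 0.4712.
(a) Free chlorine required for 2.97 ppm HOCl: 2.97 / 0.4712 = 6.302 ppm.
(a) FC to add: 6.302 − 0.8 = 5.502 mg/L as Cl₂.
(a) Cl₂ equivalent: 5.502 mg/L × 541,000 L = 2977 g.
(a) Product at 59.8% available Cl: 2977 / 0.598 = 4978 g.

(b) Available chlorine delivered: 4150 g × 0.587 = 2436 g as Cl₂.
(b) Concentration rise: 2436 g / 515,000 L = 4.73 mg/L = 4.73 ppm.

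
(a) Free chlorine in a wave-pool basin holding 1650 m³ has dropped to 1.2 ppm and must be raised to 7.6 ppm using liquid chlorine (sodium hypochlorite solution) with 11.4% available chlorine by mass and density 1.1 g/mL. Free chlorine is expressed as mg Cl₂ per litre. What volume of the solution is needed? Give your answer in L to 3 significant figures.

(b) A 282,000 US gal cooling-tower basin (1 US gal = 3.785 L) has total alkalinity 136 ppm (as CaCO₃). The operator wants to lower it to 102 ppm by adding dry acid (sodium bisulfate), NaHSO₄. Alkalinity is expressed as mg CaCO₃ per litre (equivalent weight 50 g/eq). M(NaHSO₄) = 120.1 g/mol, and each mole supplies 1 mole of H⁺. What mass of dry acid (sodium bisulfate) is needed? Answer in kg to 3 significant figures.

(a) Volume: 1650 m³ = 1,650,000 L.
(a) Chlorine deficit: 7.6 − 1.2 = 6.4 ppm = 6.4 mg/L as Cl₂.
(a) Cl₂ equivalent needed: 6.4 mg/L × 1,650,000 L = 10,560,000 mg = 10,560 g.
(a) Product at 11.4% available chlorine: 10,560 / 0.114 = 92,630 g.
(a) Volume at density 1.1 g/mL: 92,630 g ÷ 1.1 g/mL = 84,210 mL.

(b) Volume: 282,000 US gal × 3.785 L/gal = 1,067,370 L.
(b) Alkalinity to neutralize: (136 − 102) = 34 mg/L as CaCO₃ × 1,067,370 L = 36,290 g as CaCO₃.
(b) Equivalents of H⁺ required: 36,290 ÷ 50 g/eq = 725.8 eq = 725.8 mol NaHSO₄.
(b) Mass of NaHSO₄: 725.8 × 120.1 = 87,170 g.

(a) 84.2 L; (b) 87.2 kg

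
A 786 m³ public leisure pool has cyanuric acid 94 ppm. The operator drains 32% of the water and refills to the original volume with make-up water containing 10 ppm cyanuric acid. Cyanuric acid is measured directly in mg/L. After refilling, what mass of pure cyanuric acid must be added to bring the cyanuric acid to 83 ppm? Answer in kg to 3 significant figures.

Volume: 786 m³ = 786,000 L.
After draining 32% and refilling: 94 × 0.68 + 10 × 0.32 = 67.12 ppm.
Deficit to target: 83 − 67.12 = 15.88 mg/L.
Mass: 15.88 mg/L × 786,000 L = 12,480 g cyanuric acid.

12.5 kg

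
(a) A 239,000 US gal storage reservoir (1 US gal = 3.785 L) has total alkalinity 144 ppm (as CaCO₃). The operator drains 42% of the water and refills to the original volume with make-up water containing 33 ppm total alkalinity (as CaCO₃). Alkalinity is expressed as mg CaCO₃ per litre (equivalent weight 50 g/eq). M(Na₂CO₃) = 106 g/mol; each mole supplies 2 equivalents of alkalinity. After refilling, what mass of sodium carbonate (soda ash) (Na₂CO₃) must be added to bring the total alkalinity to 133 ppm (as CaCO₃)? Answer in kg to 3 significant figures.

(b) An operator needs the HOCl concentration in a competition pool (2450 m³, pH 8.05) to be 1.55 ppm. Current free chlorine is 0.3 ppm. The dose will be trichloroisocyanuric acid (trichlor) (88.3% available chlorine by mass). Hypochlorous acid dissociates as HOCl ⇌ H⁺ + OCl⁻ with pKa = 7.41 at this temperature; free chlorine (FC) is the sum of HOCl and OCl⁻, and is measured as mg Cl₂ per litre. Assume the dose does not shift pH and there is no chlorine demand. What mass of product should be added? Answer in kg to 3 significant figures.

(a) Volume: 239,000 US gal × 3.785 L/gal = 904,615 L.
(a) After draining 42% and refilling: 144 × 0.58 + 33 × 0.42 = 97.38 ppm.
(a) Deficit to target: 133 − 97.38 = 35.62 mg/L.
(a) As CaCO₃: 35.62 mg/L × 904,615 L = 32,220 g; ÷ 50 g/eq ÷ 2 = 322.2 mol Na₂CO₃.
(a) Mass: 322.2 × 106 = 34,160 g.

(b) Volume: 2450 m³ = 2,450,000 L.
(b) [OCl⁻]/[HOCl] = 10^(pH − pKa) = 10^(8.05 − 7.41) = 4.365; fraction as HOCl = 1/(1 + 4.365) = 0.1864.
(b) Free chlorine required for 1.55 ppm HOCl: 1.55 / 0.1864 = 8.316 ppm.
(b) FC to add: 8.316 − 0.3 = 8.016 mg/L as Cl₂.
(b) Cl₂ equivalent: 8.016 mg/L × 2,450,000 L = 19,640 g.
(b) Product at 88.3% available Cl: 19,640 / 0.883 = 22,240 g.

(a) 34.2 kg; (b) 22.2 kg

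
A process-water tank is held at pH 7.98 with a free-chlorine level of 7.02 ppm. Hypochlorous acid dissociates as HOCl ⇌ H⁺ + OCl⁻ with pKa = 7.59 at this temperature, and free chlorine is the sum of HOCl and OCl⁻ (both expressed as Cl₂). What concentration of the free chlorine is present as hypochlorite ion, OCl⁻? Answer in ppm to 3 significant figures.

[OCl⁻]/[HOCl] = 10^(pH − pKa) = 10^(7.98 − 7.59) = 10^0.39 = 2.455.
Fraction as HOCl = 1 / (1 + 2.455) = 0.2895.
OCl⁻ = (1 − 0.2895) × 7.02 ppm = 4.988 ppm.

4.99 ppm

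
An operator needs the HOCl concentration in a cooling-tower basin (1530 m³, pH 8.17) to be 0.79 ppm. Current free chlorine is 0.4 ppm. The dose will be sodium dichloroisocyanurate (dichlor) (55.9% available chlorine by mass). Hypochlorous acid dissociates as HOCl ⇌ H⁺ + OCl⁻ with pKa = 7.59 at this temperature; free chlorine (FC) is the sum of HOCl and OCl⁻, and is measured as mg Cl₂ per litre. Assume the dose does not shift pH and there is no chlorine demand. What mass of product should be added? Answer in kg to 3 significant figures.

9.29 kg

Volume: 1530 m³ = 1,530,000 L.
[OCl⁻]/[HOCl] = 10^(pH − pKa) = 10^(8.17 − 7.59) = 3.802; fraction as HOCl = 1/(1 + 3.802) = 0.2083.
Free chlorine required for 0.79 ppm HOCl: 0.79 / 0.2083 = 3.793 ppm.
FC to add: 3.793 − 0.4 = 3.393 mg/L as Cl₂.
Cl₂ equivalent: 3.393 mg/L × 1,530,000 L = 5192 g.
Product at 55.9% available Cl: 5192 / 0.559 = 9288 g.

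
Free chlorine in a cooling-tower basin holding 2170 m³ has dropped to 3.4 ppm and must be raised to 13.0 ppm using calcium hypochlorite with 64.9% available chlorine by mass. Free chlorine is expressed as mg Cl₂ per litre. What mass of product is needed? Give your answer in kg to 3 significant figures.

32.1 kg

Volume: 2170 m³ = 2,170,000 L.
Chlorine deficit: 13.0 − 3.4 = 9.6 ppm = 9.6 mg/L as Cl₂.
Cl₂ equivalent needed: 9.6 mg/L × 2,170,000 L = 20,830,000 mg = 20,830 g.
Product at 64.9% available chlorine: 20,830 / 0.649 = 32,100 g.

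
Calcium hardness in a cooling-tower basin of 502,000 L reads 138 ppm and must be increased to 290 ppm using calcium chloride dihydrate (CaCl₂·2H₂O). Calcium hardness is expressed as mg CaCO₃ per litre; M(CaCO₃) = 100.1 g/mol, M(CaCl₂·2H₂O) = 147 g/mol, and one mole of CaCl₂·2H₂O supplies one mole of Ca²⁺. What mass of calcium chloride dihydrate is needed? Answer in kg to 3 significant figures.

112 kg

Hardness to add: (290 − 138) = 152 mg/L as CaCO₃ × 502,000 L = 76,300 g as CaCO₃.
Moles of Ca²⁺ (1 mol Ca²⁺ ≡ 1 mol CaCO₃): 76,300 / 100.1 g/mol = 762.3 mol.
Mass of CaCl₂·2H₂O: 762.3 × 147 = 112,100 g.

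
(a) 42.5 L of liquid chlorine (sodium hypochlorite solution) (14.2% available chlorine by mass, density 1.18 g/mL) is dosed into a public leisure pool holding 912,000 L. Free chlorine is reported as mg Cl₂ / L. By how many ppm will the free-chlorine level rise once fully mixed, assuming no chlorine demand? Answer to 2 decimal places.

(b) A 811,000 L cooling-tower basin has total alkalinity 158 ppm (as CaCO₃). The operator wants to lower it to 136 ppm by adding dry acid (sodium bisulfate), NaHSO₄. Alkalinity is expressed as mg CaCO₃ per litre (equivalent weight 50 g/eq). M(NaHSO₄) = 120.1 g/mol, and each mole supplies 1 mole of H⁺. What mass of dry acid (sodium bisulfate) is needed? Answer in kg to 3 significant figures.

(a) Mass of solution: 42.5 L × 1000 mL/L × 1.18 g/mL = 50,150 g.
(a) Available chlorine delivered: 50,150 g × 0.142 = 7121 g as Cl₂.
(a) Concentration rise: 7121 g / 912,000 L = 7.808 mg/L = 7.81 ppm.

(b) Alkalinity to neutralize: (158 − 136) = 22 mg/L as CaCO₃ × 811,000 L = 17,840 g as CaCO₃.
(b) Equivalents of H⁺ required: 17,840 ÷ 50 g/eq = 356.8 eq = 356.8 mol NaHSO₄.
(b) Mass of NaHSO₄: 356.8 × 120.1 = 42,860 g.

(a) 7.81 ppm; (b) 42.9 kg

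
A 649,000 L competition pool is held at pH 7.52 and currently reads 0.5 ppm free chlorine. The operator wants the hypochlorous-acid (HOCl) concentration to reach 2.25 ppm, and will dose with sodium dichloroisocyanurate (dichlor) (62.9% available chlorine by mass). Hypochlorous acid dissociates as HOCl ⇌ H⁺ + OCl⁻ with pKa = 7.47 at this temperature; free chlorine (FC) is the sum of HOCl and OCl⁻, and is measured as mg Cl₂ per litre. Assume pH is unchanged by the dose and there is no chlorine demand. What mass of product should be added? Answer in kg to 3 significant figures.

[OCl⁻]/[HOCl] = 10^(pH − pKa) = 10^(7.52 − 7.47) = 1.122; fraction as HOCl = 1/(1 + 1.122) = 0.4712.
Free chlorine required for 2.25 ppm HOCl: 2.25 / 0.4712 = 4.775 ppm.
FC to add: 4.775 − 0.5 = 4.275 mg/L as Cl₂.
Cl₂ equivalent: 4.275 mg/L × 649,000 L = 2774 g.
Product at 62.9% available Cl: 2774 / 0.629 = 4410 g.

4.41 kg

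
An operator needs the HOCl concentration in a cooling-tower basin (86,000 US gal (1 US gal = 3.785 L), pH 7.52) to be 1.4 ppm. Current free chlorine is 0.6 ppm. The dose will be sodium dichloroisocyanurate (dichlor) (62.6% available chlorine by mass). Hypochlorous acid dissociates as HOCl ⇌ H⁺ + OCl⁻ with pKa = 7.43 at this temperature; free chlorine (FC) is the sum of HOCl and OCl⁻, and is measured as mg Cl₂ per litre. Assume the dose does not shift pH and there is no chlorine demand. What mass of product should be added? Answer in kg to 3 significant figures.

1.31 kg

Volume: 86,000 US gal × 3.785 L/gal = 325,510 L.
[OCl⁻]/[HOCl] = 10^(pH − pKa) = 10^(7.52 − 7.43) = 1.23; fraction as HOCl = 1/(1 + 1.23) = 0.4484.
Free chlorine required for 1.4 ppm HOCl: 1.4 / 0.4484 = 3.122 ppm.
FC to add: 3.122 − 0.6 = 2.522 mg/L as Cl₂.
Cl₂ equivalent: 2.522 mg/L × 325,510 L = 821.1 g.
Product at 62.6% available Cl: 821.1 / 0.626 = 1312 g.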